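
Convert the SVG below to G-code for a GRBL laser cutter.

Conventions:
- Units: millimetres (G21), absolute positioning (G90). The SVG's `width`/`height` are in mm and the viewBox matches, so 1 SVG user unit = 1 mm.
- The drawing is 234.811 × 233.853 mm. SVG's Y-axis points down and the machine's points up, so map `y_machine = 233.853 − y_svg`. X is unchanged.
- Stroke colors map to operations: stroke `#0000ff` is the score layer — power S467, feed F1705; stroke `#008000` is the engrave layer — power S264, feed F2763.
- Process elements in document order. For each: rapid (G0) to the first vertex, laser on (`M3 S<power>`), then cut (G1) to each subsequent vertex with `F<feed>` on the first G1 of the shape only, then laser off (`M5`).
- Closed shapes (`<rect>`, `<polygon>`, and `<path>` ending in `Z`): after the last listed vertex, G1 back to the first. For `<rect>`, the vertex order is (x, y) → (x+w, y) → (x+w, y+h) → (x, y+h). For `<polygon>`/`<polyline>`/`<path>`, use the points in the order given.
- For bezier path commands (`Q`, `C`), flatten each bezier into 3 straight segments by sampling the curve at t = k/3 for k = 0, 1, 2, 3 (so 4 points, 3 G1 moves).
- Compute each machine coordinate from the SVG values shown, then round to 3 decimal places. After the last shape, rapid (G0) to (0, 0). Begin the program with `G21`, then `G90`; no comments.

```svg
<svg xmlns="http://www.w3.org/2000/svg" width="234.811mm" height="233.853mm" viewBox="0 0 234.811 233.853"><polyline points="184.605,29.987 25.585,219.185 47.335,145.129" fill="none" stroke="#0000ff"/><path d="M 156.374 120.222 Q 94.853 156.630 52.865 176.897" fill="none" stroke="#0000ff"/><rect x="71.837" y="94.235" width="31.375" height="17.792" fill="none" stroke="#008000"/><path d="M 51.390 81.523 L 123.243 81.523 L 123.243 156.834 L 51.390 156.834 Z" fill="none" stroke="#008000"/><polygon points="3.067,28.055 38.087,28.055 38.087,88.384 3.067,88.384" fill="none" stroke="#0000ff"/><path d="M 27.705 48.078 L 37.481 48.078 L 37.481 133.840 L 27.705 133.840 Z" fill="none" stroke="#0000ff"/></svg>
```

viewBox `0 0 234.811 233.853` with mm width/height → 1 unit = 1 mm. Flip: y_m = 233.853 − y_svg.

**Shape 1** — `<polyline>` open polyline, stroke `#0000ff` → score (S467, F1705). Machine vertices: (184.605,203.866) → (25.585,14.668) → (47.335,88.724). Open path.

**Shape 2** — `<path>` quadratic bezier, stroke `#0000ff` → score (S467, F1705). Control points (SVG): P0=(156.374,120.222), P1=(94.853,156.630), P2=(52.865,176.897); sampled at t=k/3. Machine vertices: (156.374,113.631) → (117.530,91.152) → (83.027,72.261) → (52.865,56.956). Open path.

**Shape 3** — `<rect>` rectangle, stroke `#008000` → engrave (S264, F2763). Machine vertices: (71.837,139.618) → (103.212,139.618) → (103.212,121.826) → (71.837,121.826) → (71.837,139.618). Closed: final G1 returns to the first vertex.

**Shape 4** — `<path>` rectangle, stroke `#008000` → engrave (S264, F2763). Machine vertices: (51.390,152.330) → (123.243,152.330) → (123.243,77.019) → (51.390,77.019) → (51.390,152.330). Closed: final G1 returns to the first vertex.

**Shape 5** — `<polygon>` rectangle, stroke `#0000ff` → score (S467, F1705). Machine vertices: (3.067,205.798) → (38.087,205.798) → (38.087,145.469) → (3.067,145.469) → (3.067,205.798). Closed: final G1 returns to the first vertex.

**Shape 6** — `<path>` rectangle, stroke `#0000ff` → score (S467, F1705). Machine vertices: (27.705,185.775) → (37.481,185.775) → (37.481,100.013) → (27.705,100.013) → (27.705,185.775). Closed: final G1 returns to the first vertex.

G21
G90
G0 X184.605 Y203.866
M3 S467
G1 X25.585 Y14.668 F1705
G1 X47.335 Y88.724
M5
G0 X156.374 Y113.631
M3 S467
G1 X117.530 Y91.152 F1705
G1 X83.027 Y72.261
G1 X52.865 Y56.956
M5
G0 X71.837 Y139.618
M3 S264
G1 X103.212 Y139.618 F2763
G1 X103.212 Y121.826
G1 X71.837 Y121.826
G1 X71.837 Y139.618
M5
G0 X51.390 Y152.330
M3 S264
G1 X123.243 Y152.330 F2763
G1 X123.243 Y77.019
G1 X51.390 Y77.019
G1 X51.390 Y152.330
M5
G0 X3.067 Y205.798
M3 S467
G1 X38.087 Y205.798 F1705
G1 X38.087 Y145.469
G1 X3.067 Y145.469
G1 X3.067 Y205.798
M5
G0 X27.705 Y185.775
M3 S467
G1 X37.481 Y185.775 F1705
G1 X37.481 Y100.013
G1 X27.705 Y100.013
G1 X27.705 Y185.775
M5
G0 X0.000 Y0.000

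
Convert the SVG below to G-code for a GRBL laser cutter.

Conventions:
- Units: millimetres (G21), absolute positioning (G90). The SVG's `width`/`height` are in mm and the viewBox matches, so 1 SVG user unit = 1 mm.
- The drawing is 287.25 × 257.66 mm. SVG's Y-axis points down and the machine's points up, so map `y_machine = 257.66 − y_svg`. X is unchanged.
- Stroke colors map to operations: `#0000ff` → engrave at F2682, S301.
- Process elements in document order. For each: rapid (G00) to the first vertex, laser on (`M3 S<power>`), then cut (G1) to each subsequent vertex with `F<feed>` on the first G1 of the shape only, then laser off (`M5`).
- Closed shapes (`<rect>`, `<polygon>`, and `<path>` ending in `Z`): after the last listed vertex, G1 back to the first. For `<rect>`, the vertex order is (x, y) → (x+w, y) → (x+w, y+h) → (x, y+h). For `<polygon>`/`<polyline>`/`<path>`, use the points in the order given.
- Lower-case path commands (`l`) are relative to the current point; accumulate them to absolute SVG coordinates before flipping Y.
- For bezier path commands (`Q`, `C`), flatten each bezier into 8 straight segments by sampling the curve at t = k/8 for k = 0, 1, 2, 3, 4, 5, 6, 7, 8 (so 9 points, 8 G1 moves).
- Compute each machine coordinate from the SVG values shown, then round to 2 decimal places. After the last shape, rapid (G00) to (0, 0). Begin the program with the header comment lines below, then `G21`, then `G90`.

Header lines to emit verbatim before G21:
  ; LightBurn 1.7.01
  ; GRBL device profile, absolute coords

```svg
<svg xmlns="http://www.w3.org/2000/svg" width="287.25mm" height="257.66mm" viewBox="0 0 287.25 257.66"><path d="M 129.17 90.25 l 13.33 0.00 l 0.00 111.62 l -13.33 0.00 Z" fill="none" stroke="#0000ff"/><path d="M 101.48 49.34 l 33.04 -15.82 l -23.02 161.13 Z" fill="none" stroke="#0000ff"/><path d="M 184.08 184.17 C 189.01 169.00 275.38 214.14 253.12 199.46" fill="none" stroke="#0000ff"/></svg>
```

; LightBurn 1.7.01
; GRBL device profile, absolute coords
G21
G90
G00 X129.17 Y167.41
M3 S301
G1 X142.50 Y167.41 F2682
G1 X142.50 Y55.79
G1 X129.17 Y55.79
G1 X129.17 Y167.41
M5
G00 X101.48 Y208.32
M3 S301
G1 X134.52 Y224.14 F2682
G1 X111.50 Y63.01
G1 X101.48 Y208.32
M5
G00 X184.08 Y73.49
M3 S301
G1 X189.38 Y76.59 F2682
G1 X200.08 Y75.44
G1 X213.96 Y71.45
G1 X228.80 Y66.03
G1 X242.36 Y60.59
G1 X252.42 Y56.53
G1 X256.75 Y55.26
G1 X253.12 Y58.20
M5
G00 X0.00 Y0.00

Since the viewBox matches the mm dimensions, user units are millimetres directly. The only transform is the Y-flip y_m = 257.66 − y_svg.

Shape 1 is a rectangle drawn with `<path>`. Its stroke #0000ff means engrave at S301, F2682. After flipping Y the toolpath is (129.17,167.41) → (142.50,167.41) → (142.50,55.79) → (129.17,55.79) → (129.17,167.41), returning to the start.

Shape 2 is a closed polygon drawn with `<path>`. Its stroke #0000ff means engrave at S301, F2682. After flipping Y the toolpath is (101.48,208.32) → (134.52,224.14) → (111.50,63.01) → (101.48,208.32), returning to the start.

Shape 3 is a cubic bezier drawn with `<path>`. Its stroke #0000ff means engrave at S301, F2682. After flipping Y the toolpath is (184.08,73.49) → (189.38,76.59) → (200.08,75.44) → (213.96,71.45) → (228.80,66.03) → (242.36,60.59) → (252.42,56.53) → (256.75,55.26) → (253.12,58.20).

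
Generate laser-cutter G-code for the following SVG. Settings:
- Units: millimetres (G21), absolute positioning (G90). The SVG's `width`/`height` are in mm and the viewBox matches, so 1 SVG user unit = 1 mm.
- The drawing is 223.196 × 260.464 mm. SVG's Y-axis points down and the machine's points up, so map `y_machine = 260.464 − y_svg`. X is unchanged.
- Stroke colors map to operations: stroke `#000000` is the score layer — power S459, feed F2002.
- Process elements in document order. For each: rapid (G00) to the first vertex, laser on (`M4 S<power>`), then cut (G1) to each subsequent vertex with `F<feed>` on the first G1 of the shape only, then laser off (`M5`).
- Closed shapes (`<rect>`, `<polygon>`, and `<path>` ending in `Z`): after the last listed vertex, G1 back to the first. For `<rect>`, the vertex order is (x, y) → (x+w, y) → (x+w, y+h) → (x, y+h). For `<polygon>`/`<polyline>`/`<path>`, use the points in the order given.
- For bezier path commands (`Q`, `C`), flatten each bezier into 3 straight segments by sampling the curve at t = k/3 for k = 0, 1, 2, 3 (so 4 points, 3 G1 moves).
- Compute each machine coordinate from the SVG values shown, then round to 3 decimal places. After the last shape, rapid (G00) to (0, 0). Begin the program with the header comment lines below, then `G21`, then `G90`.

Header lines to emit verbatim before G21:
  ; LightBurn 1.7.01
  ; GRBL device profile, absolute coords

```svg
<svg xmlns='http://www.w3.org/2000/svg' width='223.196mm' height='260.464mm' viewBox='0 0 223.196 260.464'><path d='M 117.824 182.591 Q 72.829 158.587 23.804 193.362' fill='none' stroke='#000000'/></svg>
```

; LightBurn 1.7.01
; GRBL device profile, absolute coords
G21
G90
G00 X117.824 Y77.873
M4 S459
G1 X87.380 Y87.345 F2002
G1 X56.040 Y83.754
G1 X23.804 Y67.102
M5
G00 X0.000 Y0.000

viewBox `0 0 223.196 260.464` with mm width/height → 1 unit = 1 mm. Flip: y_m = 260.464 − y_svg.

**Shape 1** — `<path>` quadratic bezier, stroke `#000000` → score (S459, F2002). Control points (SVG): P0=(117.824,182.591), P1=(72.829,158.587), P2=(23.804,193.362); sampled at t=k/3. Machine vertices: (117.824,77.873) → (87.380,87.345) → (56.040,83.754) → (23.804,67.102). Open path.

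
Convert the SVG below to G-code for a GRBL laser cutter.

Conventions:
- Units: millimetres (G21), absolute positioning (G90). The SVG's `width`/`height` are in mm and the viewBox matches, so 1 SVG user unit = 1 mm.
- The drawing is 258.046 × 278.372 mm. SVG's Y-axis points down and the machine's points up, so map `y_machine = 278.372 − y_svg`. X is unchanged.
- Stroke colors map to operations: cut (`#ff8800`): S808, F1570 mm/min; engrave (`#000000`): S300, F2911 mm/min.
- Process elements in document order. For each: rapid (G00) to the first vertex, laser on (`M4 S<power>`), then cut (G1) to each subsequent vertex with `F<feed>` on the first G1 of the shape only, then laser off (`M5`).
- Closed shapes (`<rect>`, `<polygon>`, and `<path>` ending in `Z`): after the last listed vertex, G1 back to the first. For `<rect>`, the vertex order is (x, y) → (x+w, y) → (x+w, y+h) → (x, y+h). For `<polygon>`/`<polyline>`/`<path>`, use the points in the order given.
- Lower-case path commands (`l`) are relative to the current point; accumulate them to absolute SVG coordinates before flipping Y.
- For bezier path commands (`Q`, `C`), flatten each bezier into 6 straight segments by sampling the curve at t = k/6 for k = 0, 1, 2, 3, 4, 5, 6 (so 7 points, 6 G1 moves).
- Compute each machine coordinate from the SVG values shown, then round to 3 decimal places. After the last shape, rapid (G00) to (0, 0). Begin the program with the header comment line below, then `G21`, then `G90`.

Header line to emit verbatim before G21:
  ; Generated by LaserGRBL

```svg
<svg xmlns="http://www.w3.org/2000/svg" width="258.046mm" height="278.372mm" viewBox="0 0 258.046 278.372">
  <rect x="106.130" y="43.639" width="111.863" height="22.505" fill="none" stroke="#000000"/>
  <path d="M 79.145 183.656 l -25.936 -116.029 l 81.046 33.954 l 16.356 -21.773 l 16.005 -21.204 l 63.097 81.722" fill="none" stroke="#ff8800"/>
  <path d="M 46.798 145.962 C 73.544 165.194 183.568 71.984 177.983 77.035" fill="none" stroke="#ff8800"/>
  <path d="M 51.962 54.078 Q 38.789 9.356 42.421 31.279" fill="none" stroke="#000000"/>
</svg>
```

; Generated by LaserGRBL
G21
G90
G00 X106.130 Y234.733
M4 S300
G1 X217.993 Y234.733 F2911
G1 X217.993 Y212.228
G1 X106.130 Y212.228
G1 X106.130 Y234.733
M5
G00 X79.145 Y94.716
M4 S808
G1 X53.209 Y210.745 F1570
G1 X134.255 Y176.791
G1 X150.611 Y198.564
G1 X166.616 Y219.768
G1 X229.713 Y138.046
M5
G00 X46.798 Y132.410
M4 S808
G1 X66.190 Y131.189 F1570
G1 X93.937 Y142.855
G1 X124.515 Y161.556
G1 X152.398 Y181.438
G1 X172.062 Y196.650
G1 X177.983 Y201.337
M5
G00 X51.962 Y224.294
M4 S300
G1 X48.038 Y237.350 F2911
G1 X45.047 Y246.704
G1 X42.990 Y252.355
G1 X41.867 Y254.303
G1 X41.677 Y252.549
G1 X42.421 Y247.093
M5
G00 X0.000 Y0.000

viewBox `0 0 258.046 278.372` with mm width/height → 1 unit = 1 mm. Flip: y_m = 278.372 − y_svg.

**Shape 1** — `<rect>` rectangle, stroke `#000000` → engrave (S300, F2911). Machine vertices: (106.130,234.733) → (217.993,234.733) → (217.993,212.228) → (106.130,212.228) → (106.130,234.733). Closed: final G1 returns to the first vertex.

**Shape 2** — `<path>` open polyline, stroke `#ff8800` → cut (S808, F1570). Machine vertices: (79.145,94.716) → (53.209,210.745) → (134.255,176.791) → (150.611,198.564) → (166.616,219.768) → (229.713,138.046). Open path.

**Shape 3** — `<path>` cubic bezier, stroke `#ff8800` → cut (S808, F1570). Control points (SVG): P0=(46.798,145.962), P1=(73.544,165.194), P2=(183.568,71.984), P3=(177.983,77.035); sampled at t=k/6. Machine vertices: (46.798,132.410) → (66.190,131.189) → (93.937,142.855) → (124.515,161.556) → (152.398,181.438) → (172.062,196.650) → (177.983,201.337). Open path.

**Shape 4** — `<path>` quadratic bezier, stroke `#000000` → engrave (S300, F2911). Control points (SVG): P0=(51.962,54.078), P1=(38.789,9.356), P2=(42.421,31.279); sampled at t=k/6. Machine vertices: (51.962,224.294) → (48.038,237.350) → (45.047,246.704) → (42.990,252.355) → (41.867,254.303) → (41.677,252.549) → (42.421,247.093). Open path.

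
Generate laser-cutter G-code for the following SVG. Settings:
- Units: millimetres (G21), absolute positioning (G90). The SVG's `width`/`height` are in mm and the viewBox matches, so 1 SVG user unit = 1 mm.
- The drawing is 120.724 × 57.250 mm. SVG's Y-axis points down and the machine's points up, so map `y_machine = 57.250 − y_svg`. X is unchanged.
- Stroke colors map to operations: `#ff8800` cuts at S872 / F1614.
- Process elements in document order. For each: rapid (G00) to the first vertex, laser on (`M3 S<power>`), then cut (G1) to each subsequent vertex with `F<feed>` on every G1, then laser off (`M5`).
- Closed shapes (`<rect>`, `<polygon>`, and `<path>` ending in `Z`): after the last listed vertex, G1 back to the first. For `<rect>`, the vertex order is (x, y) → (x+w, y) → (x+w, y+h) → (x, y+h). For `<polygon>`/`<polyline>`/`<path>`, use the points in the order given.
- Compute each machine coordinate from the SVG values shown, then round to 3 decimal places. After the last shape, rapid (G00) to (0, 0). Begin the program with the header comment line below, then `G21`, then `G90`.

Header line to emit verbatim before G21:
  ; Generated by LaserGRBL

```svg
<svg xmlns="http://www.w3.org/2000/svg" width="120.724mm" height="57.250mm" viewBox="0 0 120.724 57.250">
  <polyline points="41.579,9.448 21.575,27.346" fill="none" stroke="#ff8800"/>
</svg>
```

viewBox `0 0 120.724 57.250` with mm width/height → 1 unit = 1 mm. Flip: y_m = 57.250 − y_svg.

**Shape 1** — `<polyline>` line segment, stroke `#ff8800` → cut (S872, F1614). Machine vertices: (41.579,47.802) → (21.575,29.904). Open path.

; Generated by LaserGRBL
G21
G90
G00 X41.579 Y47.802
M3 S872
G1 X21.575 Y29.904 F1614
M5
G00 X0.000 Y0.000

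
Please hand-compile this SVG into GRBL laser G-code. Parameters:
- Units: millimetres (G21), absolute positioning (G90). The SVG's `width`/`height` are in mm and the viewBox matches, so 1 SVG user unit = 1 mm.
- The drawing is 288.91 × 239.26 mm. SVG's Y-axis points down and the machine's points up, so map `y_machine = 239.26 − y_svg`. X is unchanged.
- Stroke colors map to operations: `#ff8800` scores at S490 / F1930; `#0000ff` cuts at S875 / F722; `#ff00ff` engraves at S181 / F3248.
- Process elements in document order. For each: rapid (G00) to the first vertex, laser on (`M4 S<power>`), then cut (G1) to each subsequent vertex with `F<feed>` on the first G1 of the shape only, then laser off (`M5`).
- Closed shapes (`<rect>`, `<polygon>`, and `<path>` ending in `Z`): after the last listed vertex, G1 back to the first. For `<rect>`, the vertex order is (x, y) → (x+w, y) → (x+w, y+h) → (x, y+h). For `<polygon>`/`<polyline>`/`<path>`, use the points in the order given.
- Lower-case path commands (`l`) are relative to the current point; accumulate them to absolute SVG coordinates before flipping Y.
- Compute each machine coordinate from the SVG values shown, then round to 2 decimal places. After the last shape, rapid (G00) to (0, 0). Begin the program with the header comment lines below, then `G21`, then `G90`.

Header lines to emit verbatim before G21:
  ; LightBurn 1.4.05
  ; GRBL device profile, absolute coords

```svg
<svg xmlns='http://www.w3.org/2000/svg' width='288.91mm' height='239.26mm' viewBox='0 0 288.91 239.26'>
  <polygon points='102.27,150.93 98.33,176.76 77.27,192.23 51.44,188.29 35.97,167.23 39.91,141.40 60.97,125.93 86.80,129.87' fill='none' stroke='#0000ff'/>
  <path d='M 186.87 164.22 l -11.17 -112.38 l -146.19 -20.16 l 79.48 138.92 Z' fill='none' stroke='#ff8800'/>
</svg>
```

Since the viewBox matches the mm dimensions, user units are millimetres directly. The only transform is the Y-flip y_m = 239.26 − y_svg.

Shape 1 is a regular polygon drawn with `<polygon>`. Its stroke #0000ff means cut at S875, F722. After flipping Y the toolpath is (102.27,88.33) → (98.33,62.50) → (77.27,47.03) → (51.44,50.97) → (35.97,72.03) → (39.91,97.86) → (60.97,113.33) → (86.80,109.39) → (102.27,88.33), returning to the start.

Shape 2 is a closed polygon drawn with `<path>`. Its stroke #ff8800 means score at S490, F1930. After flipping Y the toolpath is (186.87,75.04) → (175.70,187.42) → (29.51,207.58) → (108.99,68.66) → (186.87,75.04), returning to the start.

; LightBurn 1.4.05
; GRBL device profile, absolute coords
G21
G90
G00 X102.27 Y88.33
M4 S875
G1 X98.33 Y62.50 F722
G1 X77.27 Y47.03
G1 X51.44 Y50.97
G1 X35.97 Y72.03
G1 X39.91 Y97.86
G1 X60.97 Y113.33
G1 X86.80 Y109.39
G1 X102.27 Y88.33
M5
G00 X186.87 Y75.04
M4 S490
G1 X175.70 Y187.42 F1930
G1 X29.51 Y207.58
G1 X108.99 Y68.66
G1 X186.87 Y75.04
M5
G00 X0.00 Y0.00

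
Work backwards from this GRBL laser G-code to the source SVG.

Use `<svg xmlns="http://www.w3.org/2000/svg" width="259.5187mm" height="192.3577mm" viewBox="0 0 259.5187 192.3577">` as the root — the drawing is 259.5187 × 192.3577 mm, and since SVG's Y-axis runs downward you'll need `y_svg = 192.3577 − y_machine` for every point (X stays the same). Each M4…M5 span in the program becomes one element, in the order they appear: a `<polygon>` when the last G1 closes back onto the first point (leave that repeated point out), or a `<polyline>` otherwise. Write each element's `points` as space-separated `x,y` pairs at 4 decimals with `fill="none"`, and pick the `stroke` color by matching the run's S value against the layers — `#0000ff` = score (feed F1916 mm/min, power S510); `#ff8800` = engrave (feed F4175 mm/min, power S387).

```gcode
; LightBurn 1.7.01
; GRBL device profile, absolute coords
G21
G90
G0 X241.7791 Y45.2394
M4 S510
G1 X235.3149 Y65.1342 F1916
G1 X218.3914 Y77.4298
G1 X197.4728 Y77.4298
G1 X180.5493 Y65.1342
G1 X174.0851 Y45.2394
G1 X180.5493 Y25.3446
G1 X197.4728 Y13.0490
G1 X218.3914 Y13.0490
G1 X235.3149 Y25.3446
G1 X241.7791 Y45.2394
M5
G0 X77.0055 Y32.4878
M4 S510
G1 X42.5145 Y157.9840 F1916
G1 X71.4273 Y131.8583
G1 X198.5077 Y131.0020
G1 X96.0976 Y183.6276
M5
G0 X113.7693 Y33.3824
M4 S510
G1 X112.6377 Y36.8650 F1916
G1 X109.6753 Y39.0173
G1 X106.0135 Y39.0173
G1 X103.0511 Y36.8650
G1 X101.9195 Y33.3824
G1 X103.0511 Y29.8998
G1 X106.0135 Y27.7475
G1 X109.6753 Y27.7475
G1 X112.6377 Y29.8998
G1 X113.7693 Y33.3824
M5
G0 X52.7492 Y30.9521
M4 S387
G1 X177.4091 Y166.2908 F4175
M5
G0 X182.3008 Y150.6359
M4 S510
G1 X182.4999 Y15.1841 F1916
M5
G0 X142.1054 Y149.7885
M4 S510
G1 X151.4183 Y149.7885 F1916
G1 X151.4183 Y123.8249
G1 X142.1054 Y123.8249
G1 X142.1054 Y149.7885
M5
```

Each laser-on run becomes one SVG element. Flip Y back into SVG space with y_svg = 192.3577 − y_machine.

Run 1: power S510 maps to stroke `#0000ff` (score). The run returns to its start, so emit a `<polygon>` with points (Y-flipped): 241.7791,147.1183 235.3149,127.2235 218.3914,114.9279 197.4728,114.9279 180.5493,127.2235 174.0851,147.1183 180.5493,167.0131 197.4728,179.3087 218.3914,179.3087 235.3149,167.0131.

Run 2: the run's S510 means `#0000ff` (score). The run is open, so emit a `<polyline>` with points (Y-flipped): 77.0055,159.8699 42.5145,34.3737 71.4273,60.4994 198.5077,61.3557 96.0976,8.7301.

Run 3: S510 ⇒ score layer `#0000ff`. The run returns to its start, so emit a `<polygon>` with points (Y-flipped): 113.7693,158.9753 112.6377,155.4927 109.6753,153.3404 106.0135,153.3404 103.0511,155.4927 101.9195,158.9753 103.0511,162.4579 106.0135,164.6102 109.6753,164.6102 112.6377,162.4579.

Run 4: S387 ⇒ engrave layer `#ff8800`. The run is open, so emit a `<polyline>` with points (Y-flipped): 52.7492,161.4056 177.4091,26.0669.

Run 5: S510 ⇒ score layer `#0000ff`. The run is open, so emit a `<polyline>` with points (Y-flipped): 182.3008,41.7218 182.4999,177.1736.

Run 6: power S510 maps to stroke `#0000ff` (score). The run returns to its start, so emit a `<polygon>` with points (Y-flipped): 142.1054,42.5692 151.4183,42.5692 151.4183,68.5328 142.1054,68.5328.

<svg xmlns="http://www.w3.org/2000/svg" width="259.5187mm" height="192.3577mm" viewBox="0 0 259.5187 192.3577">
  <polygon points="241.7791,147.1183 235.3149,127.2235 218.3914,114.9279 197.4728,114.9279 180.5493,127.2235 174.0851,147.1183 180.5493,167.0131 197.4728,179.3087 218.3914,179.3087 235.3149,167.0131" fill="none" stroke="#0000ff"/>
  <polyline points="77.0055,159.8699 42.5145,34.3737 71.4273,60.4994 198.5077,61.3557 96.0976,8.7301" fill="none" stroke="#0000ff"/>
  <polygon points="113.7693,158.9753 112.6377,155.4927 109.6753,153.3404 106.0135,153.3404 103.0511,155.4927 101.9195,158.9753 103.0511,162.4579 106.0135,164.6102 109.6753,164.6102 112.6377,162.4579" fill="none" stroke="#0000ff"/>
  <polyline points="52.7492,161.4056 177.4091,26.0669" fill="none" stroke="#ff8800"/>
  <polyline points="182.3008,41.7218 182.4999,177.1736" fill="none" stroke="#0000ff"/>
  <polygon points="142.1054,42.5692 151.4183,42.5692 151.4183,68.5328 142.1054,68.5328" fill="none" stroke="#0000ff"/>
</svg>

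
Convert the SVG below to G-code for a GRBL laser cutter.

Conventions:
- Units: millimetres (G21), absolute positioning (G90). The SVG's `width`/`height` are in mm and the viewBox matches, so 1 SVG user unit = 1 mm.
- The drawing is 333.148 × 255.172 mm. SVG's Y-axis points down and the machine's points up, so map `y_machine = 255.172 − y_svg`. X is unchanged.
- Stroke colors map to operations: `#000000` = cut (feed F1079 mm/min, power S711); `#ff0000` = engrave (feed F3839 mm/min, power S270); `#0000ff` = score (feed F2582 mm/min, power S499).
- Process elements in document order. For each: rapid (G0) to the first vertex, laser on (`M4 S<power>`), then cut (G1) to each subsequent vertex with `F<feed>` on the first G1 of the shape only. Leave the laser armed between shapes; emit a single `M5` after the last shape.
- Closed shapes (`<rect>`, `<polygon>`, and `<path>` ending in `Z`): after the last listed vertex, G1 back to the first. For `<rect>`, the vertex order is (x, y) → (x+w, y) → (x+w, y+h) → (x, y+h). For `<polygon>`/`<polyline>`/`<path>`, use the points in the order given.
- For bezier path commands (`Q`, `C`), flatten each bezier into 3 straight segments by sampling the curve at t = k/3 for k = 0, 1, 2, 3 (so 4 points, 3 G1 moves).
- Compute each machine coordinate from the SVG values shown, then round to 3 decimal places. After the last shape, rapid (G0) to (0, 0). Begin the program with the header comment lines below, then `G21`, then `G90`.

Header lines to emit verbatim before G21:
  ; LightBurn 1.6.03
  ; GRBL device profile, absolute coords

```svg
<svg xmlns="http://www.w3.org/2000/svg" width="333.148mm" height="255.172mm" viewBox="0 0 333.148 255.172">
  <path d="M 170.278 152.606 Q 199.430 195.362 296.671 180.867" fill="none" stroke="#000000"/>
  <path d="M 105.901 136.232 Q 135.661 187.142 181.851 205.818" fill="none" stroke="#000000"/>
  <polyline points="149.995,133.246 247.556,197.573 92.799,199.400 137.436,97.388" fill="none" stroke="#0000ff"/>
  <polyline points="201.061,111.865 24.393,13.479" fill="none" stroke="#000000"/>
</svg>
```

; LightBurn 1.6.03
; GRBL device profile, absolute coords
G21
G90
G0 X170.278 Y102.566
M4 S711
G1 X197.278 Y80.423 F1079
G1 X239.409 Y71.003
G1 X296.671 Y74.305
G0 X105.901 Y118.940
M4 S711
G1 X127.567 Y88.582 F1079
G1 X152.883 Y65.386
G1 X181.851 Y49.354
G0 X149.995 Y121.926
M4 S499
G1 X247.556 Y57.599 F2582
G1 X92.799 Y55.772
G1 X137.436 Y157.784
G0 X201.061 Y143.307
M4 S711
G1 X24.393 Y241.693 F1079
M5
G0 X0.000 Y0.000

viewBox `0 0 333.148 255.172` with mm width/height → 1 unit = 1 mm. Flip: y_m = 255.172 − y_svg.

**Shape 1** — `<path>` quadratic bezier, stroke `#000000` → cut (S711, F1079). Control points (SVG): P0=(170.278,152.606), P1=(199.430,195.362), P2=(296.671,180.867); sampled at t=k/3. Machine vertices: (170.278,102.566) → (197.278,80.423) → (239.409,71.003) → (296.671,74.305). Open path.

**Shape 2** — `<path>` quadratic bezier, stroke `#000000` → cut (S711, F1079). Control points (SVG): P0=(105.901,136.232), P1=(135.661,187.142), P2=(181.851,205.818); sampled at t=k/3. Machine vertices: (105.901,118.940) → (127.567,88.582) → (152.883,65.386) → (181.851,49.354). Open path.

**Shape 3** — `<polyline>` open polyline, stroke `#0000ff` → score (S499, F2582). Machine vertices: (149.995,121.926) → (247.556,57.599) → (92.799,55.772) → (137.436,157.784). Open path.

**Shape 4** — `<polyline>` line segment, stroke `#000000` → cut (S711, F1079). Machine vertices: (201.061,143.307) → (24.393,241.693). Open path.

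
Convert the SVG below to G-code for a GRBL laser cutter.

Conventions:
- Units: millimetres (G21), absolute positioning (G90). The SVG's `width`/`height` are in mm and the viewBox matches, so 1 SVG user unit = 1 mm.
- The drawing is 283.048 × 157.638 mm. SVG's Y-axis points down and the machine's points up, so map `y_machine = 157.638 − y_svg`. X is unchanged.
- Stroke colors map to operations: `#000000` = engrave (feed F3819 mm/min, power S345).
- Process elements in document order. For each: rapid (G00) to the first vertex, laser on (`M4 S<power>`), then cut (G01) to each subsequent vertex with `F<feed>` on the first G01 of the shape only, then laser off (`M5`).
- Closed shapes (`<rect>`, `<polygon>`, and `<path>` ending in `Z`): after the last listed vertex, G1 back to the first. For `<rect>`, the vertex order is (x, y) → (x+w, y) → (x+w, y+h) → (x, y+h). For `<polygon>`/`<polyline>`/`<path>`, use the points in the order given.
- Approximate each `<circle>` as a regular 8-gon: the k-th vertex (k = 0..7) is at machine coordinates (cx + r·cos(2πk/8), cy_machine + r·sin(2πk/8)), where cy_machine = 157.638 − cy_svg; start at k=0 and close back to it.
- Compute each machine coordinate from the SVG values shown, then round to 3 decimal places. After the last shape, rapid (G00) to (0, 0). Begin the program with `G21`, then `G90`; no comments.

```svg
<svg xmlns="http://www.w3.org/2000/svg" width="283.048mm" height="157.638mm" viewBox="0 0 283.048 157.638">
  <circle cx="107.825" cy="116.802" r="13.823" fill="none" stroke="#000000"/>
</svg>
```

1 u = 1 mm; y_m = 157.638 − y.

[1] `<circle>` circle, #000000→engrave S345 F3819: (121.648,40.836) → (117.599,50.610) → (107.825,54.659) → (98.051,50.610) → (94.002,40.836) → (98.051,31.062) → (107.825,27.013) → (117.599,31.062) → (121.648,40.836) (closed)

G21
G90
G00 X121.648 Y40.836
M4 S345
G01 X117.599 Y50.610 F3819
G01 X107.825 Y54.659
G01 X98.051 Y50.610
G01 X94.002 Y40.836
G01 X98.051 Y31.062
G01 X107.825 Y27.013
G01 X117.599 Y31.062
G01 X121.648 Y40.836
M5
G00 X0.000 Y0.000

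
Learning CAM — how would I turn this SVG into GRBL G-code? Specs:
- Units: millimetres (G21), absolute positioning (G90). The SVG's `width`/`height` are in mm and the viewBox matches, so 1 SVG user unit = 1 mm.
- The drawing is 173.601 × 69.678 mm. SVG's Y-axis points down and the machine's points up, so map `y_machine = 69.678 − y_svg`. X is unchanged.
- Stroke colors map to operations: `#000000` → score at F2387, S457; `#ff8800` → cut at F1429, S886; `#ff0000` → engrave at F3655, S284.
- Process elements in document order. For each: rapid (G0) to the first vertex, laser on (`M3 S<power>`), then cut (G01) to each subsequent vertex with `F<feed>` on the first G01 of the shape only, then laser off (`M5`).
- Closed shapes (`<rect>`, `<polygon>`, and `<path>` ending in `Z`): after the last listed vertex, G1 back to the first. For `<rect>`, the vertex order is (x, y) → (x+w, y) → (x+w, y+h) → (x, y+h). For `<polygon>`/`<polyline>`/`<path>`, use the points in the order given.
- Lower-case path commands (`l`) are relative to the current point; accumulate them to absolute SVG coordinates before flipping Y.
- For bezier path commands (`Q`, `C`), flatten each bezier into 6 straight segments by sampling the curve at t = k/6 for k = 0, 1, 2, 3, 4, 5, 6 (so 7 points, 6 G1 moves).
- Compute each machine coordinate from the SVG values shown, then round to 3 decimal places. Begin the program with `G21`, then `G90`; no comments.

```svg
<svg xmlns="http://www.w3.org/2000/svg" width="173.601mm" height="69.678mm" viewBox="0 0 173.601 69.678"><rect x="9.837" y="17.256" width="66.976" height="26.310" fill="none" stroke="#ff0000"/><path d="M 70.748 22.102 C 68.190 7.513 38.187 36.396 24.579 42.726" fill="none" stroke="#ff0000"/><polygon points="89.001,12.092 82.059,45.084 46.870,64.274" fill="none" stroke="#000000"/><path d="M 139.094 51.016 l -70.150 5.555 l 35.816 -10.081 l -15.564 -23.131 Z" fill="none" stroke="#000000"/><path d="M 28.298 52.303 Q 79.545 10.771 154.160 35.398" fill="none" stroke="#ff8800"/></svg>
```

G21
G90
G0 X9.837 Y52.422
M3 S284
G01 X76.813 Y52.422 F3655
G01 X76.813 Y26.112
G01 X9.837 Y26.112
G01 X9.837 Y52.422
M5
G0 X70.748 Y47.576
M3 S284
G01 X67.385 Y51.554 F3655
G01 X60.665 Y50.120
G01 X51.807 Y45.109
G01 X42.028 Y38.354
G01 X32.546 Y31.691
G01 X24.579 Y26.952
M5
G0 X89.001 Y57.586
M3 S457
G01 X82.059 Y24.594 F2387
G01 X46.870 Y5.404
G01 X89.001 Y57.586
M5
G0 X139.094 Y18.662
M3 S457
G01 X68.944 Y13.107 F2387
G01 X104.760 Y23.188
G01 X89.196 Y46.319
G01 X139.094 Y18.662
M5
G0 X28.298 Y17.375
M3 S886
G01 X46.029 Y29.381 F1429
G01 X65.059 Y37.712
G01 X85.387 Y42.367
G01 X107.013 Y43.347
G01 X129.937 Y40.651
G01 X154.160 Y34.280
M5

viewBox `0 0 173.601 69.678` with mm width/height → 1 unit = 1 mm. Flip: y_m = 69.678 − y_svg.

**Shape 1** — `<rect>` rectangle, stroke `#ff0000` → engrave (S284, F3655). Machine vertices: (9.837,52.422) → (76.813,52.422) → (76.813,26.112) → (9.837,26.112) → (9.837,52.422). Closed: final G1 returns to the first vertex.

**Shape 2** — `<path>` cubic bezier, stroke `#ff0000` → engrave (S284, F3655). Control points (SVG): P0=(70.748,22.102), P1=(68.190,7.513), P2=(38.187,36.396), P3=(24.579,42.726); sampled at t=k/6. Machine vertices: (70.748,47.576) → (67.385,51.554) → (60.665,50.120) → (51.807,45.109) → (42.028,38.354) → (32.546,31.691) → (24.579,26.952). Open path.

**Shape 3** — `<polygon>` closed polygon, stroke `#000000` → score (S457, F2387). Machine vertices: (89.001,57.586) → (82.059,24.594) → (46.870,5.404) → (89.001,57.586). Closed: final G1 returns to the first vertex.

**Shape 4** — `<path>` closed polygon, stroke `#000000` → score (S457, F2387). Machine vertices: (139.094,18.662) → (68.944,13.107) → (104.760,23.188) → (89.196,46.319) → (139.094,18.662). Closed: final G1 returns to the first vertex.

**Shape 5** — `<path>` quadratic bezier, stroke `#ff8800` → cut (S886, F1429). Control points (SVG): P0=(28.298,52.303), P1=(79.545,10.771), P2=(154.160,35.398); sampled at t=k/6. Machine vertices: (28.298,17.375) → (46.029,29.381) → (65.059,37.712) → (85.387,42.367) → (107.013,43.347) → (129.937,40.651) → (154.160,34.280). Open path.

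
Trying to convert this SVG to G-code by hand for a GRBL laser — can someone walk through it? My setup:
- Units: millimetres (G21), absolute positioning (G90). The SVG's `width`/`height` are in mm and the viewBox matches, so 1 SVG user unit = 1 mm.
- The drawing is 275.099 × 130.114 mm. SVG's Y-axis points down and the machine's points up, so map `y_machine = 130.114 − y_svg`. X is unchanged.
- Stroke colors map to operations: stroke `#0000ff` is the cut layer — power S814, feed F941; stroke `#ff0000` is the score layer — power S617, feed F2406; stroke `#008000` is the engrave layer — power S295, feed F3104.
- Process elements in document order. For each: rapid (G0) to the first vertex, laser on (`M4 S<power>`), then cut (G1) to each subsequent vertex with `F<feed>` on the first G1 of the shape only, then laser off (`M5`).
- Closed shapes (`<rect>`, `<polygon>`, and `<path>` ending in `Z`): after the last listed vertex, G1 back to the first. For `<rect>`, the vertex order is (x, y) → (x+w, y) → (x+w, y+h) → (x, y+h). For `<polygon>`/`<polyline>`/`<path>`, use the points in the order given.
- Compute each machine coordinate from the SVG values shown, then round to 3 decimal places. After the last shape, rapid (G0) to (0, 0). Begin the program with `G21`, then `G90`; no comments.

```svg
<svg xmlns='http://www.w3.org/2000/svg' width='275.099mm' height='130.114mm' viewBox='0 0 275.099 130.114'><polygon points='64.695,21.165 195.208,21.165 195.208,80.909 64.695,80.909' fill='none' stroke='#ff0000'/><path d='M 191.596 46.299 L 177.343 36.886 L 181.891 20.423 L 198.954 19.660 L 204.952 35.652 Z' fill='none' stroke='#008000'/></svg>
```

G21
G90
G0 X64.695 Y108.949
M4 S617
G1 X195.208 Y108.949 F2406
G1 X195.208 Y49.205
G1 X64.695 Y49.205
G1 X64.695 Y108.949
M5
G0 X191.596 Y83.815
M4 S295
G1 X177.343 Y93.228 F3104
G1 X181.891 Y109.691
G1 X198.954 Y110.454
G1 X204.952 Y94.462
G1 X191.596 Y83.815
M5
G0 X0.000 Y0.000

viewBox `0 0 275.099 130.114` with mm width/height → 1 unit = 1 mm. Flip: y_m = 130.114 − y_svg.

**Shape 1** — `<polygon>` rectangle, stroke `#ff0000` → score (S617, F2406). Machine vertices: (64.695,108.949) → (195.208,108.949) → (195.208,49.205) → (64.695,49.205) → (64.695,108.949). Closed: final G1 returns to the first vertex.

**Shape 2** — `<path>` regular polygon, stroke `#008000` → engrave (S295, F3104). Machine vertices: (191.596,83.815) → (177.343,93.228) → (181.891,109.691) → (198.954,110.454) → (204.952,94.462) → (191.596,83.815). Closed: final G1 returns to the first vertex.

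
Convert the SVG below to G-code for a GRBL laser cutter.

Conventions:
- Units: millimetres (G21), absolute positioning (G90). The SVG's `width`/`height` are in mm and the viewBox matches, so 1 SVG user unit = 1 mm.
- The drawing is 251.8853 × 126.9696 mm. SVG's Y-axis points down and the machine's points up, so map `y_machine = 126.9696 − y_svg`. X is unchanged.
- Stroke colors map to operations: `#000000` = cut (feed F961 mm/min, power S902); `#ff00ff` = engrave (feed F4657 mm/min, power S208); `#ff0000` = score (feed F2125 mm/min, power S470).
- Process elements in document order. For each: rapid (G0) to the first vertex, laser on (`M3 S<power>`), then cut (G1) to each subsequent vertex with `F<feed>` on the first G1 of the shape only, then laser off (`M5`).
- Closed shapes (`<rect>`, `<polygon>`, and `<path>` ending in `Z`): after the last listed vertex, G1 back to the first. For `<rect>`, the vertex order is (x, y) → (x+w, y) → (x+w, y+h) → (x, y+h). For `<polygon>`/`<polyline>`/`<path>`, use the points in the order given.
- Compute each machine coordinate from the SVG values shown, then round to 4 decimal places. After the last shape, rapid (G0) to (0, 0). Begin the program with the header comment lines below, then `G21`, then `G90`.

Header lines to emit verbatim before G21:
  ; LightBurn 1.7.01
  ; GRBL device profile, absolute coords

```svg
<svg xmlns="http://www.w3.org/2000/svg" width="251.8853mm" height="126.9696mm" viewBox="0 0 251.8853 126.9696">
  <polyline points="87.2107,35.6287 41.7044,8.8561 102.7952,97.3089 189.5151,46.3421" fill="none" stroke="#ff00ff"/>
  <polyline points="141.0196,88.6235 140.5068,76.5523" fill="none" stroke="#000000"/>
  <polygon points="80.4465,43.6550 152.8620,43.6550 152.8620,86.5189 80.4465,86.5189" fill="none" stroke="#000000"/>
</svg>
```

; LightBurn 1.7.01
; GRBL device profile, absolute coords
G21
G90
G0 X87.2107 Y91.3409
M3 S208
G1 X41.7044 Y118.1135 F4657
G1 X102.7952 Y29.6607
G1 X189.5151 Y80.6275
M5
G0 X141.0196 Y38.3461
M3 S902
G1 X140.5068 Y50.4173 F961
M5
G0 X80.4465 Y83.3146
M3 S902
G1 X152.8620 Y83.3146 F961
G1 X152.8620 Y40.4507
G1 X80.4465 Y40.4507
G1 X80.4465 Y83.3146
M5
G0 X0.0000 Y0.0000

viewBox `0 0 251.8853 126.9696` with mm width/height → 1 unit = 1 mm. Flip: y_m = 126.9696 − y_svg.

**Shape 1** — `<polyline>` open polyline, stroke `#ff00ff` → engrave (S208, F4657). Machine vertices: (87.2107,91.3409) → (41.7044,118.1135) → (102.7952,29.6607) → (189.5151,80.6275). Open path.

**Shape 2** — `<polyline>` line segment, stroke `#000000` → cut (S902, F961). Machine vertices: (141.0196,38.3461) → (140.5068,50.4173). Open path.

**Shape 3** — `<polygon>` rectangle, stroke `#000000` → cut (S902, F961). Machine vertices: (80.4465,83.3146) → (152.8620,83.3146) → (152.8620,40.4507) → (80.4465,40.4507) → (80.4465,83.3146). Closed: final G1 returns to the first vertex.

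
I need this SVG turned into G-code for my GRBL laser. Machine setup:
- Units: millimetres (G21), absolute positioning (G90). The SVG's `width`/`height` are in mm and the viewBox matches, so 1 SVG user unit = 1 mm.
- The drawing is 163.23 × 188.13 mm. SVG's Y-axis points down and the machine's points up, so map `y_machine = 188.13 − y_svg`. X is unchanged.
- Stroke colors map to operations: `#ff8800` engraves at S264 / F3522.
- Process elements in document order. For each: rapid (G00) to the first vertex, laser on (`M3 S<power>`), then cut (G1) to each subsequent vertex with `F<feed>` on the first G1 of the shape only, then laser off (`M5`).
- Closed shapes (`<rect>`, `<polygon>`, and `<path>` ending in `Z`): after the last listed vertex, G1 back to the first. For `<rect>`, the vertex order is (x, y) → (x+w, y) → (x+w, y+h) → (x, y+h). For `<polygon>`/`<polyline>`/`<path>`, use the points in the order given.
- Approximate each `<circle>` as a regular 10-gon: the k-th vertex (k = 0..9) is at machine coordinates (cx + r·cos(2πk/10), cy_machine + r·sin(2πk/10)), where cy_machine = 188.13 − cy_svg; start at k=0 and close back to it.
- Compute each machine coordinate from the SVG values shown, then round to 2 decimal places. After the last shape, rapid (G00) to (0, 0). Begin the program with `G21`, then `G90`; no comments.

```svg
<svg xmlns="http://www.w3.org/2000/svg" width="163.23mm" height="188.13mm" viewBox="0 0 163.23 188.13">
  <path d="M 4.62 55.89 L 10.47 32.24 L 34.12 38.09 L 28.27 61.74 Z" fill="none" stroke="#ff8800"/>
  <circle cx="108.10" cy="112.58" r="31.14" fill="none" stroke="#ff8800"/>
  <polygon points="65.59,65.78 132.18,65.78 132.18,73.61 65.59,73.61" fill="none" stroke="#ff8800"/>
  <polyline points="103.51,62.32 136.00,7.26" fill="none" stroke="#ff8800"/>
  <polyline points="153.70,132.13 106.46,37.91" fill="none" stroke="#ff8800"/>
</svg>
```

G21
G90
G00 X4.62 Y132.24
M3 S264
G1 X10.47 Y155.89 F3522
G1 X34.12 Y150.04
G1 X28.27 Y126.39
G1 X4.62 Y132.24
M5
G00 X139.24 Y75.55
M3 S264
G1 X133.29 Y93.85 F3522
G1 X117.72 Y105.17
G1 X98.48 Y105.17
G1 X82.91 Y93.85
G1 X76.96 Y75.55
G1 X82.91 Y57.25
G1 X98.48 Y45.93
G1 X117.72 Y45.93
G1 X133.29 Y57.25
G1 X139.24 Y75.55
M5
G00 X65.59 Y122.35
M3 S264
G1 X132.18 Y122.35 F3522
G1 X132.18 Y114.52
G1 X65.59 Y114.52
G1 X65.59 Y122.35
M5
G00 X103.51 Y125.81
M3 S264
G1 X136.00 Y180.87 F3522
M5
G00 X153.70 Y56.00
M3 S264
G1 X106.46 Y150.22 F3522
M5
G00 X0.00 Y0.00

1 u = 1 mm; y_m = 188.13 − y.

[1] `<path>` regular polygon, #ff8800→engrave S264 F3522: (4.62,132.24) → (10.47,155.89) → (34.12,150.04) → (28.27,126.39) → (4.62,132.24) (closed)

[2] `<circle>` circle, #ff8800→engrave S264 F3522: (139.24,75.55) → (133.29,93.85) → (117.72,105.17) → (98.48,105.17) → (82.91,93.85) → (76.96,75.55) → (82.91,57.25) → (98.48,45.93) → (117.72,45.93) → (133.29,57.25) → (139.24,75.55) (closed)

[3] `<polygon>` rectangle, #ff8800→engrave S264 F3522: (65.59,122.35) → (132.18,122.35) → (132.18,114.52) → (65.59,114.52) → (65.59,122.35) (closed)

[4] `<polyline>` line segment, #ff8800→engrave S264 F3522: (103.51,125.81) → (136.00,180.87)

[5] `<polyline>` line segment, #ff8800→engrave S264 F3522: (153.70,56.00) → (106.46,150.22)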